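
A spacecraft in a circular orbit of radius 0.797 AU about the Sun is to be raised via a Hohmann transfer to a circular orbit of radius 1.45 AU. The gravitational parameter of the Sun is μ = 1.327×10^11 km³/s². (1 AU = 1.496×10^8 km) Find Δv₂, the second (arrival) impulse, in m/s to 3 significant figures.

Δv₂ = 3900 m/s

In km: r₁ = 0.797 × 1.496×10^8 = 1.192312×10^8 km; r₂ = 1.45 × 1.496×10^8 = 2.1692×10^8 km.
Semi-major axis of the transfer orbit: a_t = (1.192312×10^8 + 2.1692×10^8)/2 = 1.680756×10^8 km.
On the circular orbit at r = 2.1692×10^8 km, v_c = √(μ/r) = 24.734 km/s.
Vis-viva on the transfer ellipse at r = 2.1692×10^8 km gives v_t = √[μ(2/r − 1/a_t)] = 20.832 km/s.
Δv₂ = |v_t − v_c| = |20.832 − 24.734| = 3.902 km/s.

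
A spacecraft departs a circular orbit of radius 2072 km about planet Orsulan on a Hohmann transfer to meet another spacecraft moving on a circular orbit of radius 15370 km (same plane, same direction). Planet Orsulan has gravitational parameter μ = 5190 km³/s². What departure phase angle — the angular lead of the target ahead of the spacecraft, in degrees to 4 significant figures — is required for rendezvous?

φ = 103.1°

Semi-major axis of the transfer orbit: a_t = (2072 + 15370)/2 = 8721 km.
Transfer time t = π√(a_t³/μ) = 35515 s.
Target angular speed ω₂ = √(μ/r₂³) = 3.7807×10^-5 rad/s.
Angle swept by the target during transfer: ω₂·t = 1.3427 rad = 76.93°.
Arrival is 180° from departure on the ellipse, so φ = 180° − 76.93° = 103.1°.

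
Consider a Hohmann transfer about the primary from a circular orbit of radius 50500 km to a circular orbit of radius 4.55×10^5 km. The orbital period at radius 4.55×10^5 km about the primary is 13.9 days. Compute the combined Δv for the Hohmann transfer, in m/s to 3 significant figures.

From Kepler's third law T² = 4π²r³/μ at r = 4.55×10^5 km, T = 13.9 days = 13.9 × 86400 s = 1.20096×10^6 s: μ = 4π²r³/T² = 2.57832×10^6 km³/s².
Transfer-ellipse semi-major axis a_t = (r₁ + r₂)/2 = (50500 + 4.550×10^5)/2 = 2.5275×10^5 km.
At r₁ the circular-orbit speed is v₁ = √(μ/r₁) = 7.145 km/s.
On the transfer ellipse at r₁, vis-viva gives v_p = √[μ(2/r₁ − 1/a_t)] = 9.587 km/s.
First burn Δv₁ = |v_p − v₁| = 2.442 km/s.
At r₂, v₂ = √(μ/r₂) = 2.380 km/s.
Transfer-orbit speed at r₂: v_a = √[μ(2/r₂ − 1/a_t)] = 1.064 km/s.
Second burn Δv₂ = |v₂ − v_a| = 1.316 km/s.
Δv = Δv₁ + Δv₂ = 2.442 + 1.316 = 3.758 km/s.

Δv = 3760 m/s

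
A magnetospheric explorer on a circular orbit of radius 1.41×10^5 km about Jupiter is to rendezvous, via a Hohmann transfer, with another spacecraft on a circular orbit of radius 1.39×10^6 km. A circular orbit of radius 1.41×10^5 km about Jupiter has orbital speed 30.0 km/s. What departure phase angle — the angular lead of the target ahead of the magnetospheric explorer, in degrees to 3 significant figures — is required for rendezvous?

φ = 106°

From the circular-orbit relation v² = μ/r at r = 1.41×10^5 km: μ = v²r = (30.0)² × 1.41×10^5 = 1.26900×10^8 km³/s².
The Hohmann ellipse has a_t = (r₁ + r₂)/2 = 7.655×10^5 km.
Transfer time t = π√(a_t³/μ) = 1.8678×10^5 s.
Target angular speed ω₂ = √(μ/r₂³) = 6.8740×10^-6 rad/s.
Angle swept by the target during transfer: ω₂·t = 1.2839 rad = 73.56°.
The magnetospheric explorer traverses 180° on the transfer ellipse, so the target must lead by 180° − 73.56° = 106°.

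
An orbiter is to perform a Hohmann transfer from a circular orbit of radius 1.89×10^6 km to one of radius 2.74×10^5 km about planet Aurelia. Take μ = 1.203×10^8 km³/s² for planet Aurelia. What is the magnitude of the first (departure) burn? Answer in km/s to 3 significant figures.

Δv₁ = 3.96 km/s

The Hohmann ellipse has a_t = (r₁ + r₂)/2 = 1.082×10^6 km.
On the circular orbit at r = 1.890×10^6 km, v_c = √(μ/r) = 7.978 km/s.
Vis-viva on the transfer ellipse at r = 1.890×10^6 km gives v_t = √[μ(2/r − 1/a_t)] = 4.015 km/s.
Δv₁ = |v_t − v_c| = |4.015 − 7.978| = 3.963 km/s.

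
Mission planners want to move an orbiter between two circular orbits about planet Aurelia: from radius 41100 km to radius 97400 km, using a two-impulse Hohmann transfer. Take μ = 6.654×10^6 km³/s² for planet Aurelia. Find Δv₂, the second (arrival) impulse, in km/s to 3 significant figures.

The Hohmann ellipse has a_t = (r₁ + r₂)/2 = 69250 km.
Circular speed at r = 97400 km: v_c = √(μ/r) = 8.2654 km/s.
Transfer-orbit speed at the same r (vis-viva, a = a_t): v_t = √[μ(2/r − 1/a_t)] = 6.3676 km/s.
Δv₂ = |v_t − v_c| = |6.3676 − 8.2654| = 1.898 km/s.

Δv₂ = 1.90 km/s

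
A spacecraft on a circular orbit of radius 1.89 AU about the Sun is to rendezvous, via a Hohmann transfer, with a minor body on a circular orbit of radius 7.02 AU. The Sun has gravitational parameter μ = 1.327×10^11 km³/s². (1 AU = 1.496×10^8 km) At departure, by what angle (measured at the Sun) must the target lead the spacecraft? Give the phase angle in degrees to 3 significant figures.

φ = 89.0°

In km: r₁ = 1.89 × 1.496×10^8 = 2.82744×10^8 km; r₂ = 7.02 × 1.496×10^8 = 1.050192×10^9 km.
Semi-major axis of the transfer orbit: a_t = (2.82744×10^8 + 1.050192×10^9)/2 = 6.66468×10^8 km.
The half-period of the transfer ellipse is t = π√(a_t³/μ) = 1.48383×10^8 s.
Target angular speed ω₂ = √(μ/r₂³) = 1.07037×10^-8 rad/s.
Angle swept by the target during transfer: ω₂·t = 1.5882 rad = 91.00°.
Arrival is 180° from departure on the ellipse, so φ = 180° − 91.00° = 89.0°.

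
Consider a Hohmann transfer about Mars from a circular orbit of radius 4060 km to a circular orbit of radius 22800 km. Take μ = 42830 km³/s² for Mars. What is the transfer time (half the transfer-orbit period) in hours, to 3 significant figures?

The Hohmann ellipse has a_t = (r₁ + r₂)/2 = 13430 km.
Transfer time t = π√(a_t³/μ) = π√((13430)³ / 42830) = 23630 s.
Converting: 23630 s ÷ 3600 s/hour = 6.56 hours.

t = 6.56 hours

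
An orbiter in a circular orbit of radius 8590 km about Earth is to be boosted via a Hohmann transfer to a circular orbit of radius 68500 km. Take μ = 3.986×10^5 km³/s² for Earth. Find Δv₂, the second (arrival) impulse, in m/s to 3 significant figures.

Semi-major axis of the transfer orbit: a_t = (8590 + 68500)/2 = 38545 km.
Circular speed at r = 68500 km: v_c = √(μ/r) = 2.412 km/s.
Transfer-orbit speed at the same r (vis-viva, a = a_t): v_t = √[μ(2/r − 1/a_t)] = 1.139 km/s.
Δv₂ = |v_t − v_c| = |1.139 − 2.412| = 1.273 km/s.

Δv₂ = 1270 m/s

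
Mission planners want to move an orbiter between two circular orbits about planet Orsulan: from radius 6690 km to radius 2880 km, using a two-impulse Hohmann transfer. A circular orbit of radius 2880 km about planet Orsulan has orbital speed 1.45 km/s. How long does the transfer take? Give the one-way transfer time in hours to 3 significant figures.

t = 3.71 hours

From the circular-orbit relation v² = μ/r at r = 2880 km: μ = v²r = (1.45)² × 2880 = 6055.20 km³/s².
Semi-major axis of the transfer orbit: a_t = (6690 + 2880)/2 = 4785 km.
By Kepler's third law the transfer-orbit period is T = 2π√(a_t³/μ), so t = T/2 = 13360 s.
Converting: 13360 s ÷ 3600 s/hour = 3.71 hours.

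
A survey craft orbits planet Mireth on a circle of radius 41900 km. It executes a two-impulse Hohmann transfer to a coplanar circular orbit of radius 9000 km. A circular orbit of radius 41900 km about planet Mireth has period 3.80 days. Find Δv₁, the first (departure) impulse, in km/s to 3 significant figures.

Δv₁ = 0.325 km/s

From Kepler's third law T² = 4π²r³/μ at r = 41900 km, T = 3.80 days = 3.80 × 86400 s = 3.2832×10^5 s: μ = 4π²r³/T² = 26940.6 km³/s².
Semi-major axis of the transfer orbit: a_t = (41900 + 9000)/2 = 25450 km.
Circular speed at r = 41900 km: v_c = √(μ/r) = 0.80186 km/s.
Transfer-orbit speed at the same r (vis-viva, a = a_t): v_t = √[μ(2/r − 1/a_t)] = 0.47684 km/s.
Δv₁ = |v_t − v_c| = |0.47684 − 0.80186| = 0.3250 km/s.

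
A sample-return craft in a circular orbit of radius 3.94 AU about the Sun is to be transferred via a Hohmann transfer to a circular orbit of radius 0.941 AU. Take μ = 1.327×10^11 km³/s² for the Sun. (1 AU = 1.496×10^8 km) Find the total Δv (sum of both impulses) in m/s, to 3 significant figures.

Δv = 14000 m/s

In km: r₁ = 3.94 × 1.496×10^8 = 5.89424×10^8 km; r₂ = 0.941 × 1.496×10^8 = 1.407736×10^8 km.
Semi-major axis of the transfer orbit: a_t = (5.89424×10^8 + 1.407736×10^8)/2 = 3.650988×10^8 km.
Circular speed at r₁: v₁ = √(μ/r₁) = √(1.327×10^11/5.89424×10^8) = 15.0045 km/s.
Transfer-orbit speed at r₁ (v² = μ(2/r − 1/a)): v_a = √[μ(2/r₁ − 1/a_t)] = 9.31702 km/s.
First burn Δv₁ = |v_a − v₁| = 5.6875 km/s.
At r₂, v₂ = √(μ/r₂) = 30.7026 km/s.
Transfer-orbit speed at r₂: v_p = √[μ(2/r₂ − 1/a_t)] = 39.0107 km/s.
Second burn Δv₂ = |v₂ − v_p| = 8.3081 km/s.
Total Δv = Δv₁ + Δv₂ = 14.00 km/s.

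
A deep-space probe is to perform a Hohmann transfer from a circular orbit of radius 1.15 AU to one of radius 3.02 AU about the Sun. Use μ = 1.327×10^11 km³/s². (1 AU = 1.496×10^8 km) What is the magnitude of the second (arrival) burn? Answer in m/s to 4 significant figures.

Δv₂ = 4410 m/s

In km: r₁ = 1.15 × 1.496×10^8 = 1.7204×10^8 km; r₂ = 3.02 × 1.496×10^8 = 4.51792×10^8 km.
Semi-major axis of the transfer orbit: a_t = (1.7204×10^8 + 4.51792×10^8)/2 = 3.11916×10^8 km.
On the circular orbit at r = 4.51792×10^8 km, v_c = √(μ/r) = 17.14 km/s.
Vis-viva on the transfer ellipse at r = 4.51792×10^8 km gives v_t = √[μ(2/r − 1/a_t)] = 12.73 km/s.
Δv₂ = |v_t − v_c| = |12.73 − 17.14| = 4.410 km/s.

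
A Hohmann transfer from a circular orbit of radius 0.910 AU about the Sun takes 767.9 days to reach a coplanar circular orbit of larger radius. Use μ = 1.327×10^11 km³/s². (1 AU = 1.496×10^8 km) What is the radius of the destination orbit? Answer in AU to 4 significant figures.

In km: r₁ = 0.910 × 1.496×10^8 = 1.36136×10^8 km.
Transfer time t = 767.9 days = 6.634656×10^7 s, and t = π√(a_t³/μ).
So a_t = (μ t²/π²)^(1/3) = (1.327×10^11 × (6.634656×10^7)² / π²)^(1/3) = 3.8971×10^8 km.
Since a_t = (r₁ + r₂)/2, r₂ = 2a_t − r₁ = 2×3.8971×10^8 − 1.36136×10^8 = 6.43284×10^8 km.
In AU: r₂ = 6.43284×10^8 / 1.496×10^8 = 4.300 AU.

r₂ = 4.300 AU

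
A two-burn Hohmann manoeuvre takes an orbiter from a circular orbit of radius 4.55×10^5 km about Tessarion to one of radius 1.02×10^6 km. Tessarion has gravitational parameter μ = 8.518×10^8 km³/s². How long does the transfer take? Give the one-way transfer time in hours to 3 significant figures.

Semi-major axis of the transfer orbit: a_t = (4.550×10^5 + 1.020×10^6)/2 = 7.375×10^5 km.
Half the transfer-orbit period gives t = π√(a_t³/μ) = 68170 s.
Converting: 68170 s ÷ 3600 s/hour = 18.9 hours.

t = 18.9 hours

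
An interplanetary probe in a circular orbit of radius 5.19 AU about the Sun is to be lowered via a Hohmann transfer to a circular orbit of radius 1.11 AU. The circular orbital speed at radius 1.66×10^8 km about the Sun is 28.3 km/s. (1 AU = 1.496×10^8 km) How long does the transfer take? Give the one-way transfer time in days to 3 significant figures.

From the circular-orbit relation v² = μ/r at r = 1.66×10^8 km: μ = v²r = (28.3)² × 1.66×10^8 = 1.32948×10^11 km³/s².
In km: r₁ = 5.19 × 1.496×10^8 = 7.76424×10^8 km; r₂ = 1.11 × 1.496×10^8 = 1.66056×10^8 km.
Transfer-ellipse semi-major axis a_t = (r₁ + r₂)/2 = (7.76424×10^8 + 1.66056×10^8)/2 = 4.7124×10^8 km.
Half the transfer-orbit period gives t = π√(a_t³/μ) = 8.814×10^7 s.
Converting: 8.814×10^7 s ÷ 86400 s/day = 1020 days.

t = 1020 days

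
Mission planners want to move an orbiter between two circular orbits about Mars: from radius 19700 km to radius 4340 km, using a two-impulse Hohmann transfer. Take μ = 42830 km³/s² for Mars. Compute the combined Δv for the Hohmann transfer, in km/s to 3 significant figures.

Transfer-ellipse semi-major axis a_t = (r₁ + r₂)/2 = (19700 + 4340)/2 = 12020 km.
Circular speed at r₁: v₁ = √(μ/r₁) = √(42830/19700) = 1.4745 km/s.
On the transfer ellipse at r₁, vis-viva gives v_a = √[μ(2/r₁ − 1/a_t)] = 0.88600 km/s.
First burn Δv₁ = |v_a − v₁| = 0.5885 km/s.
Circular speed at r₂: v₂ = √(μ/r₂) = 3.1414 km/s.
Transfer-orbit speed at r₂: v_p = √[μ(2/r₂ − 1/a_t)] = 4.0217 km/s.
Second burn Δv₂ = |v₂ − v_p| = 0.8803 km/s.
Δv = Δv₁ + Δv₂ = 0.5885 + 0.8803 = 1.469 km/s.

Δv = 1.47 km/s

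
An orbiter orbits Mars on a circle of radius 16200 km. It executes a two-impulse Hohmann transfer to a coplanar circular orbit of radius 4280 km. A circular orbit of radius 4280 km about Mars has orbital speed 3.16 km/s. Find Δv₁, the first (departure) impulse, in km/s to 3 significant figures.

From the circular-orbit relation v² = μ/r at r = 4280 km: μ = v²r = (3.16)² × 4280 = 42738.4 km³/s².
Semi-major axis of the transfer orbit: a_t = (16200 + 4280)/2 = 10240 km.
On the circular orbit at r = 16200 km, v_c = √(μ/r) = 1.62424 km/s.
Vis-viva on the transfer ellipse at r = 16200 km gives v_t = √[μ(2/r − 1/a_t)] = 1.05008 km/s.
Δv₁ = |v_t − v_c| = |1.05008 − 1.62424| = 0.5742 km/s.

Δv₁ = 0.574 km/s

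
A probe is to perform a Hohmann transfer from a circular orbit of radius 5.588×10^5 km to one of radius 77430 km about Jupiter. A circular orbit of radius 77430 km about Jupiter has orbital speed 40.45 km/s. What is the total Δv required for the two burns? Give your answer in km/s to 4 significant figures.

Δv = 20.79 km/s

From the circular-orbit relation v² = μ/r at r = 77430 km: μ = v²r = (40.45)² × 77430 = 1.26691×10^8 km³/s².
The Hohmann ellipse has a_t = (r₁ + r₂)/2 = 3.18115×10^5 km.
At r₁ the circular-orbit speed is v₁ = √(μ/r₁) = 15.0572 km/s.
Transfer-orbit speed at r₁ (v² = μ(2/r − 1/a)): v_a = √[μ(2/r₁ − 1/a_t)] = 7.42861 km/s.
First burn Δv₁ = |v_a − v₁| = 7.629 km/s.
At r₂, v₂ = √(μ/r₂) = 40.45 km/s.
Transfer-orbit speed at r₂: v_p = √[μ(2/r₂ − 1/a_t)] = 53.61 km/s.
Second burn Δv₂ = |v₂ − v_p| = 13.16 km/s.
Total Δv = Δv₁ + Δv₂ = 20.79 km/s.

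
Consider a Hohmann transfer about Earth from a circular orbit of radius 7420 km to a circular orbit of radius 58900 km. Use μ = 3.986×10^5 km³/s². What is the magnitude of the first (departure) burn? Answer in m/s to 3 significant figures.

Transfer-ellipse semi-major axis a_t = (r₁ + r₂)/2 = (7420 + 58900)/2 = 33160 km.
Circular speed at r = 7420 km: v_c = √(μ/r) = 7.329 km/s.
Vis-viva on the transfer ellipse at r = 7420 km gives v_t = √[μ(2/r − 1/a_t)] = 9.768 km/s.
Δv₁ = |v_t − v_c| = |9.768 − 7.329| = 2.439 km/s.

Δv₁ = 2440 m/s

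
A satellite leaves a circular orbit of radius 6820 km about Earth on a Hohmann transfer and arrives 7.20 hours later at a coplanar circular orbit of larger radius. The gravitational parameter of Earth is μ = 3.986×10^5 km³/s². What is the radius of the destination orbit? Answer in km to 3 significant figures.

r₂ = 53300 km

Transfer time t = 7.20 hours = 25920 s, and t = π√(a_t³/μ).
So a_t = (μ t²/π²)^(1/3) = (3.986×10^5 × (25920)² / π²)^(1/3) = 30049 km.
Since a_t = (r₁ + r₂)/2, r₂ = 2a_t − r₁ = 2×30049 − 6820 = 53278 km.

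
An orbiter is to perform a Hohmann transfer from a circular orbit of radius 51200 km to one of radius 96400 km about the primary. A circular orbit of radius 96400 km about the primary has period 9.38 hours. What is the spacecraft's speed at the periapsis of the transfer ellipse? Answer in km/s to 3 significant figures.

From Kepler's third law T² = 4π²r³/μ at r = 96400 km, T = 9.38 hours = 9.38 × 3600 s = 33768 s: μ = 4π²r³/T² = 3.10156×10^7 km³/s².
Transfer-ellipse semi-major axis a_t = (r₁ + r₂)/2 = (51200 + 96400)/2 = 73800 km.
At periapsis, r = 51200 km.
Applying v² = μ(2/r − 1/a_t): v = 28.13 km/s.

v = 28.1 km/s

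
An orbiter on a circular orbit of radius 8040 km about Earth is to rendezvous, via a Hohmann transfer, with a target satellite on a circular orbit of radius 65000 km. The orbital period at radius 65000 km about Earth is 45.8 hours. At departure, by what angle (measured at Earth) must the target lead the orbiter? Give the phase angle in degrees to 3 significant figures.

φ = 104°

From Kepler's third law T² = 4π²r³/μ at r = 65000 km, T = 45.8 hours = 45.8 × 3600 s = 1.6488×10^5 s: μ = 4π²r³/T² = 3.98808×10^5 km³/s².
Semi-major axis of the transfer orbit: a_t = (8040 + 65000)/2 = 36520 km.
Transfer time t = π√(a_t³/μ) = 34718.8 s.
Target angular speed ω₂ = √(μ/r₂³) = 3.81076×10^-5 rad/s.
Angle swept by the target during transfer: ω₂·t = 1.32305 rad = 75.81°.
Arrival is 180° from departure on the ellipse, so φ = 180° − 75.81° = 104°.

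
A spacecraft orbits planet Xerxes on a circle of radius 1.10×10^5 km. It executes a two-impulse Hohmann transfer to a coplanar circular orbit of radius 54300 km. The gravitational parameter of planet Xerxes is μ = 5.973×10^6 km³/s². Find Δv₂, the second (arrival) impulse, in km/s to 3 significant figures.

Transfer-ellipse semi-major axis a_t = (r₁ + r₂)/2 = (1.100×10^5 + 54300)/2 = 82150 km.
On the circular orbit at r = 54300 km, v_c = √(μ/r) = 10.488 km/s.
Transfer-orbit speed at the same r (vis-viva, a = a_t): v_t = √[μ(2/r − 1/a_t)] = 12.136 km/s.
Δv₂ = |v_t − v_c| = |12.136 − 10.488| = 1.648 km/s.

Δv₂ = 1.65 km/s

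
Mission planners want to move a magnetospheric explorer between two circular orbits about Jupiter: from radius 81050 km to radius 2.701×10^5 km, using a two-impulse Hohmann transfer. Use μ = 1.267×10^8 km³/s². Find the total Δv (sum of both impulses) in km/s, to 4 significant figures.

Transfer-ellipse semi-major axis a_t = (r₁ + r₂)/2 = (81050 + 2.701×10^5)/2 = 1.75575×10^5 km.
At r₁ the circular-orbit speed is v₁ = √(μ/r₁) = 39.538 km/s.
Transfer-orbit speed at r₁ (v² = μ(2/r − 1/a)): v_p = √[μ(2/r₁ − 1/a_t)] = 49.039 km/s.
First burn Δv₁ = |v_p − v₁| = 9.501 km/s.
At r₂, v₂ = √(μ/r₂) = 21.658 km/s.
Transfer-orbit speed at r₂: v_a = √[μ(2/r₂ − 1/a_t)] = 14.715 km/s.
Second burn Δv₂ = |v₂ − v_a| = 6.943 km/s.
Total Δv = Δv₁ + Δv₂ = 16.44 km/s.

Δv = 16.44 km/s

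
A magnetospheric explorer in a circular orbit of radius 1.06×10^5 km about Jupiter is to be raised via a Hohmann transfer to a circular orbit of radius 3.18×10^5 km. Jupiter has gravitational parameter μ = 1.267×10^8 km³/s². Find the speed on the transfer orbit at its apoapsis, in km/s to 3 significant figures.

v = 14.1 km/s

Transfer-ellipse semi-major axis a_t = (r₁ + r₂)/2 = (1.060×10^5 + 3.180×10^5)/2 = 2.120×10^5 km.
The apoapsis of the transfer ellipse is at r = 3.180×10^5 km.
Vis-viva: v = √[μ(2/r − 1/a_t)] = √[1.267×10^8 × (2/3.180×10^5 − 1/2.120×10^5)] = 14.11 km/s.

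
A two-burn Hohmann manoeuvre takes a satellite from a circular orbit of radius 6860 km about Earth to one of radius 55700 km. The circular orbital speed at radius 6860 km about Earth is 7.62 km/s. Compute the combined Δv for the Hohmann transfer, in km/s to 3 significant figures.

Δv = 3.97 km/s

From the circular-orbit relation v² = μ/r at r = 6860 km: μ = v²r = (7.62)² × 6860 = 3.98322×10^5 km³/s².
The Hohmann ellipse has a_t = (r₁ + r₂)/2 = 31280 km.
At r₁ the circular-orbit speed is v₁ = √(μ/r₁) = 7.6200 km/s.
Transfer-orbit speed at r₁ (v² = μ(2/r − 1/a)): v_p = √[μ(2/r₁ − 1/a_t)] = 10.168 km/s.
First burn Δv₁ = |v_p − v₁| = 2.548 km/s.
At r₂, v₂ = √(μ/r₂) = 2.674 km/s.
Transfer-orbit speed at r₂: v_a = √[μ(2/r₂ − 1/a_t)] = 1.252 km/s.
Second burn Δv₂ = |v₂ − v_a| = 1.422 km/s.
Δv = Δv₁ + Δv₂ = 2.548 + 1.422 = 3.970 km/s.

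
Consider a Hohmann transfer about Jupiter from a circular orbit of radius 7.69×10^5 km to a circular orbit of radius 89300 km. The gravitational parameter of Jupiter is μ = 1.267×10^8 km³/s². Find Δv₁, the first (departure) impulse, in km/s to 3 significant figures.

Δv₁ = 6.98 km/s

Semi-major axis of the transfer orbit: a_t = (7.690×10^5 + 89300)/2 = 4.2915×10^5 km.
Circular speed at r = 7.690×10^5 km: v_c = √(μ/r) = 12.836 km/s.
Transfer-orbit speed at the same r (vis-viva, a = a_t): v_t = √[μ(2/r − 1/a_t)] = 5.8553 km/s.
Δv₁ = |v_t − v_c| = |5.8553 − 12.836| = 6.981 km/s.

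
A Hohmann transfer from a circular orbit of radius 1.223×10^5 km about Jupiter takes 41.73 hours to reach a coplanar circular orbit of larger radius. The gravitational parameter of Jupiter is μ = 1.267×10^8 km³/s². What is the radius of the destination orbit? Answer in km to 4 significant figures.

Transfer time t = 41.73 hours = 1.50228×10^5 s, and t = π√(a_t³/μ).
So a_t = (μ t²/π²)^(1/3) = (1.267×10^8 × (1.50228×10^5)² / π²)^(1/3) = 6.6170×10^5 km.
Since a_t = (r₁ + r₂)/2, r₂ = 2a_t − r₁ = 2×6.6170×10^5 − 1.223×10^5 = 1.2011×10^6 km.

r₂ = 1.201×10^6 km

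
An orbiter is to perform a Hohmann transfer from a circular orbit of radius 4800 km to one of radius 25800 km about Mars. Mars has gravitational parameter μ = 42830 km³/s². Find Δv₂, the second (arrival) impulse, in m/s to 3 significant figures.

Semi-major axis of the transfer orbit: a_t = (4800 + 25800)/2 = 15300 km.
On the circular orbit at r = 25800 km, v_c = √(μ/r) = 1.28844 km/s.
Vis-viva on the transfer ellipse at r = 25800 km gives v_t = √[μ(2/r − 1/a_t)] = 0.721671 km/s.
Δv₂ = |v_t − v_c| = |0.721671 − 1.28844| = 0.5668 km/s.

Δv₂ = 567 m/s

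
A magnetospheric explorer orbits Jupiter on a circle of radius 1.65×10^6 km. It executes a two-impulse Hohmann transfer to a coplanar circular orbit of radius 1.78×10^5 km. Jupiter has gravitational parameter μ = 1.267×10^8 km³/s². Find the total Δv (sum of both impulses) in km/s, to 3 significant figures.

Δv = 14.1 km/s

Transfer-ellipse semi-major axis a_t = (r₁ + r₂)/2 = (1.650×10^6 + 1.780×10^5)/2 = 9.140×10^5 km.
At r₁ the circular-orbit speed is v₁ = √(μ/r₁) = 8.763 km/s.
Transfer-orbit speed at r₁ (vis-viva equation): v_a = √[μ(2/r₁ − 1/a_t)] = 3.867 km/s.
First burn Δv₁ = |v_a − v₁| = 4.896 km/s.
At r₂, v₂ = √(μ/r₂) = 26.680 km/s.
Transfer-orbit speed at r₂: v_p = √[μ(2/r₂ − 1/a_t)] = 35.847 km/s.
Second burn Δv₂ = |v₂ − v_p| = 9.167 km/s.
Δv = Δv₁ + Δv₂ = 4.896 + 9.167 = 14.06 km/s.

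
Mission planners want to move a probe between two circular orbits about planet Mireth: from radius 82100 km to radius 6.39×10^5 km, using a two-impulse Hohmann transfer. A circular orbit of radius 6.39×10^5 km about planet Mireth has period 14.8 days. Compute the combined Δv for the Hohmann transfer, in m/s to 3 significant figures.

Δv = 4540 m/s

From Kepler's third law T² = 4π²r³/μ at r = 6.39×10^5 km, T = 14.8 days = 14.8 × 86400 s = 1.27872×10^6 s: μ = 4π²r³/T² = 6.29958×10^6 km³/s².
Transfer-ellipse semi-major axis a_t = (r₁ + r₂)/2 = (82100 + 6.390×10^5)/2 = 3.6055×10^5 km.
At r₁ the circular-orbit speed is v₁ = √(μ/r₁) = 8.75960 km/s.
On the transfer ellipse at r₁, vis-viva gives v_p = √[μ(2/r₁ − 1/a_t)] = 11.6614 km/s.
First burn Δv₁ = |v_p − v₁| = 2.9018 km/s.
At r₂, v₂ = √(μ/r₂) = 3.1398 km/s.
Transfer-orbit speed at r₂: v_a = √[μ(2/r₂ − 1/a_t)] = 1.4983 km/s.
Second burn Δv₂ = |v₂ − v_a| = 1.6415 km/s.
Total Δv = Δv₁ + Δv₂ = 4.543 km/s.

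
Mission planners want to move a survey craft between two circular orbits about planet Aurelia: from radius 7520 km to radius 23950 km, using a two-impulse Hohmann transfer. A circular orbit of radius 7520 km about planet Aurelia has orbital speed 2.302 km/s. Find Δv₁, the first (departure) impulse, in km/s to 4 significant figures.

From the circular-orbit relation v² = μ/r at r = 7520 km: μ = v²r = (2.302)² × 7520 = 39850.0 km³/s².
The Hohmann ellipse has a_t = (r₁ + r₂)/2 = 15735 km.
On the circular orbit at r = 7520 km, v_c = √(μ/r) = 2.302 km/s.
Vis-viva on the transfer ellipse at r = 7520 km gives v_t = √[μ(2/r − 1/a_t)] = 2.840 km/s.
Δv₁ = |v_t − v_c| = |2.840 − 2.302| = 0.5380 km/s.

Δv₁ = 0.5380 km/s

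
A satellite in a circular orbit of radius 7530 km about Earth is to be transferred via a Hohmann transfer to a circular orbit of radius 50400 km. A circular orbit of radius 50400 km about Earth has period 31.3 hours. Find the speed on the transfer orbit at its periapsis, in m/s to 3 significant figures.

From Kepler's third law T² = 4π²r³/μ at r = 50400 km, T = 31.3 hours = 31.3 × 3600 s = 1.1268×10^5 s: μ = 4π²r³/T² = 3.98068×10^5 km³/s².
The Hohmann ellipse has a_t = (r₁ + r₂)/2 = 28965 km.
The periapsis of the transfer ellipse is at r = 7530 km.
Vis-viva: v = √[μ(2/r − 1/a_t)] = √[3.98068×10^5 × (2/7530 − 1/28965)] = 9.591 km/s.

v = 9590 m/s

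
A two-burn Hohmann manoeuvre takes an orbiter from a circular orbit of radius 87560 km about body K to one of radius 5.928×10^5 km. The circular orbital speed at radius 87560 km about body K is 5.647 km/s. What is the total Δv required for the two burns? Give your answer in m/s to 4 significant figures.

Δv = 2877 m/s

From the circular-orbit relation v² = μ/r at r = 87560 km: μ = v²r = (5.647)² × 87560 = 2.79217×10^6 km³/s².
The Hohmann ellipse has a_t = (r₁ + r₂)/2 = 3.4018×10^5 km.
At r₁ the circular-orbit speed is v₁ = √(μ/r₁) = 5.6470 km/s.
Transfer-orbit speed at r₁ (vis-viva): v_p = √[μ(2/r₁ − 1/a_t)] = 7.4545 km/s.
First burn Δv₁ = |v_p − v₁| = 1.8075 km/s.
At r₂, v₂ = √(μ/r₂) = 2.1703 km/s.
Transfer-orbit speed at r₂: v_a = √[μ(2/r₂ − 1/a_t)] = 1.1011 km/s.
Second burn Δv₂ = |v₂ − v_a| = 1.0692 km/s.
Total Δv = Δv₁ + Δv₂ = 2.877 km/s.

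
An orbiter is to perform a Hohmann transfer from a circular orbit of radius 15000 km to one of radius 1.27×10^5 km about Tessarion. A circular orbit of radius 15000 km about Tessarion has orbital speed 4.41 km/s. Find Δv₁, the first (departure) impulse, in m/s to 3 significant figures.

From the circular-orbit relation v² = μ/r at r = 15000 km: μ = v²r = (4.41)² × 15000 = 2.91722×10^5 km³/s².
Semi-major axis of the transfer orbit: a_t = (15000 + 1.270×10^5)/2 = 71000 km.
Circular speed at r = 15000 km: v_c = √(μ/r) = 4.410 km/s.
Vis-viva on the transfer ellipse at r = 15000 km gives v_t = √[μ(2/r − 1/a_t)] = 5.898 km/s.
Δv₁ = |v_t − v_c| = |5.898 − 4.410| = 1.488 km/s.

Δv₁ = 1490 m/s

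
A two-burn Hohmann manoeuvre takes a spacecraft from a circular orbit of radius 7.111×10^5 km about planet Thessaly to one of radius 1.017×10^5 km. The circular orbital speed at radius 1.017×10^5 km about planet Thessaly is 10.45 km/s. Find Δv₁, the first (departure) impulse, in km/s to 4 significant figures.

From the circular-orbit relation v² = μ/r at r = 1.017×10^5 km: μ = v²r = (10.45)² × 1.017×10^5 = 1.11059×10^7 km³/s².
Transfer-ellipse semi-major axis a_t = (r₁ + r₂)/2 = (7.111×10^5 + 1.017×10^5)/2 = 4.064×10^5 km.
Circular speed at r = 7.111×10^5 km: v_c = √(μ/r) = 3.952 km/s.
Vis-viva on the transfer ellipse at r = 7.111×10^5 km gives v_t = √[μ(2/r − 1/a_t)] = 1.977 km/s.
Δv₁ = |v_t − v_c| = |1.977 − 3.952| = 1.975 km/s.

Δv₁ = 1.975 km/s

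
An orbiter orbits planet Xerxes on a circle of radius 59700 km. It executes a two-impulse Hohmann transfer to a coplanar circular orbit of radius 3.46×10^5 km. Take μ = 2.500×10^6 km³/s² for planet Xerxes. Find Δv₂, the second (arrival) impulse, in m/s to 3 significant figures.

Δv₂ = 1230 m/s

The Hohmann ellipse has a_t = (r₁ + r₂)/2 = 2.0285×10^5 km.
On the circular orbit at r = 3.460×10^5 km, v_c = √(μ/r) = 2.688 km/s.
Transfer-orbit speed at the same r (vis-viva, a = a_t): v_t = √[μ(2/r − 1/a_t)] = 1.458 km/s.
Δv₂ = |v_t − v_c| = |1.458 − 2.688| = 1.230 km/s.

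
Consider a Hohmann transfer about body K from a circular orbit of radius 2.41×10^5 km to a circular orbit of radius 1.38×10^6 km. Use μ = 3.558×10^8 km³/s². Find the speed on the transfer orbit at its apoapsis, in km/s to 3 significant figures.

v = 8.76 km/s

The Hohmann ellipse has a_t = (r₁ + r₂)/2 = 8.105×10^5 km.
At apoapsis, r = 1.380×10^6 km.
Applying v² = μ(2/r − 1/a_t): v = 8.756 km/s.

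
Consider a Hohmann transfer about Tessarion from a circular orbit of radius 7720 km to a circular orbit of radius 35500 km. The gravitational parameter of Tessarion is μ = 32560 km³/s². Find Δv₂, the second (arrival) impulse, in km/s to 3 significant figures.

Δv₂ = 0.385 km/s

Semi-major axis of the transfer orbit: a_t = (7720 + 35500)/2 = 21610 km.
On the circular orbit at r = 35500 km, v_c = √(μ/r) = 0.9577 km/s.
Vis-viva on the transfer ellipse at r = 35500 km gives v_t = √[μ(2/r − 1/a_t)] = 0.5724 km/s.
Δv₂ = |v_t − v_c| = |0.5724 − 0.9577| = 0.3853 km/s.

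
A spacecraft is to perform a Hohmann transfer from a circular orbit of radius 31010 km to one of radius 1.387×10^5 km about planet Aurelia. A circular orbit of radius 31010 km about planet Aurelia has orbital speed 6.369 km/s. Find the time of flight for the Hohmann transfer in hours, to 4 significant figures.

From the circular-orbit relation v² = μ/r at r = 31010 km: μ = v²r = (6.369)² × 31010 = 1.25789×10^6 km³/s².
Transfer-ellipse semi-major axis a_t = (r₁ + r₂)/2 = (31010 + 1.387×10^5)/2 = 84855 km.
By Kepler's third law the transfer-orbit period is T = 2π√(a_t³/μ), so t = T/2 = 69240 s.
Converting: 69240 s ÷ 3600 s/hour = 19.23 hours.

t = 19.23 hours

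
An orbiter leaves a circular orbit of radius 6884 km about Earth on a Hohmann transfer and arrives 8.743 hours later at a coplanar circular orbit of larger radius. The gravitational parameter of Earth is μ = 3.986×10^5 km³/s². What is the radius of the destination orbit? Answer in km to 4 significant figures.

r₂ = 61520 km

Transfer time t = 8.743 hours = 31474.8 s, and t = π√(a_t³/μ).
So a_t = (μ t²/π²)^(1/3) = (3.986×10^5 × (31474.8)² / π²)^(1/3) = 34202 km.
Since a_t = (r₁ + r₂)/2, r₂ = 2a_t − r₁ = 2×34202 − 6884 = 61520 km.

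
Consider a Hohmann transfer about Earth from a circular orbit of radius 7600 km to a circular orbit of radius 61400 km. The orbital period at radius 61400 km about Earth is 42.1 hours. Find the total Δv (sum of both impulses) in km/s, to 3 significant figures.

From Kepler's third law T² = 4π²r³/μ at r = 61400 km, T = 42.1 hours = 42.1 × 3600 s = 1.5156×10^5 s: μ = 4π²r³/T² = 3.97828×10^5 km³/s².
Semi-major axis of the transfer orbit: a_t = (7600 + 61400)/2 = 34500 km.
Circular speed at r₁: v₁ = √(μ/r₁) = √(3.97828×10^5/7600) = 7.235 km/s.
Transfer-orbit speed at r₁ (v² = μ(2/r − 1/a)): v_p = √[μ(2/r₁ − 1/a_t)] = 9.652 km/s.
First burn Δv₁ = |v_p − v₁| = 2.417 km/s.
At r₂, v₂ = √(μ/r₂) = 2.5454 km/s.
Transfer-orbit speed at r₂: v_a = √[μ(2/r₂ − 1/a_t)] = 1.1947 km/s.
Second burn Δv₂ = |v₂ − v_a| = 1.351 km/s.
Δv = Δv₁ + Δv₂ = 2.417 + 1.351 = 3.768 km/s.

Δv = 3.77 km/s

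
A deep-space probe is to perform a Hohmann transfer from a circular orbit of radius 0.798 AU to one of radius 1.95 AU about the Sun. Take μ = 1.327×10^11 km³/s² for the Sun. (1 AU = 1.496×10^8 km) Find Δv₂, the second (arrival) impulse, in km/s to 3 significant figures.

In km: r₁ = 0.798 × 1.496×10^8 = 1.193808×10^8 km; r₂ = 1.95 × 1.496×10^8 = 2.9172×10^8 km.
The Hohmann ellipse has a_t = (r₁ + r₂)/2 = 2.055504×10^8 km.
On the circular orbit at r = 2.9172×10^8 km, v_c = √(μ/r) = 21.328 km/s.
Transfer-orbit speed at the same r (vis-viva, a = a_t): v_t = √[μ(2/r − 1/a_t)] = 16.254 km/s.
Δv₂ = |v_t − v_c| = |16.254 − 21.328| = 5.074 km/s.

Δv₂ = 5.07 km/s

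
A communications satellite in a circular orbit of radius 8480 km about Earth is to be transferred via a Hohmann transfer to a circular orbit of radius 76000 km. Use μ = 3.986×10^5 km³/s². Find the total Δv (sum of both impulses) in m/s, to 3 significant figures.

Semi-major axis of the transfer orbit: a_t = (8480 + 76000)/2 = 42240 km.
At r₁ the circular-orbit speed is v₁ = √(μ/r₁) = 6.856 km/s.
Transfer-orbit speed at r₁ (v² = μ(2/r − 1/a)): v_p = √[μ(2/r₁ − 1/a_t)] = 9.196 km/s.
First burn Δv₁ = |v_p − v₁| = 2.340 km/s.
At r₂, v₂ = √(μ/r₂) = 2.290 km/s.
Transfer-orbit speed at r₂: v_a = √[μ(2/r₂ − 1/a_t)] = 1.026 km/s.
Second burn Δv₂ = |v₂ − v_a| = 1.264 km/s.
Total Δv = Δv₁ + Δv₂ = 3.604 km/s.

Δv = 3600 m/s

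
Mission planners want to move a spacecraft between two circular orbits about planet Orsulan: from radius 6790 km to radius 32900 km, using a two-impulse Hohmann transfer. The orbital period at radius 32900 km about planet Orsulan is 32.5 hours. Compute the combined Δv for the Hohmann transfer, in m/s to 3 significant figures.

From Kepler's third law T² = 4π²r³/μ at r = 32900 km, T = 32.5 hours = 32.5 × 3600 s = 1.170×10^5 s: μ = 4π²r³/T² = 1.02701×10^5 km³/s².
Transfer-ellipse semi-major axis a_t = (r₁ + r₂)/2 = (6790 + 32900)/2 = 19845 km.
Circular speed at r₁: v₁ = √(μ/r₁) = √(1.02701×10^5/6790) = 3.88913 km/s.
Transfer-orbit speed at r₁ (vis-viva): v_p = √[μ(2/r₁ − 1/a_t)] = 5.00755 km/s.
First burn Δv₁ = |v_p − v₁| = 1.1184 km/s.
Circular speed at r₂: v₂ = √(μ/r₂) = 1.76681 km/s.
Transfer-orbit speed at r₂: v_a = √[μ(2/r₂ − 1/a_t)] = 1.03347 km/s.
Second burn Δv₂ = |v₂ − v_a| = 0.73334 km/s.
Δv = Δv₁ + Δv₂ = 1.1184 + 0.73334 = 1.852 km/s.

Δv = 1850 m/s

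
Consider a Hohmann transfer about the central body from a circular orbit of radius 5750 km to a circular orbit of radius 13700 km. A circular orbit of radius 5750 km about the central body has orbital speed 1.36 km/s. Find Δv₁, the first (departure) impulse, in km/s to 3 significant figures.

Δv₁ = 0.254 km/s

From the circular-orbit relation v² = μ/r at r = 5750 km: μ = v²r = (1.36)² × 5750 = 10635.2 km³/s².
Semi-major axis of the transfer orbit: a_t = (5750 + 13700)/2 = 9725 km.
Circular speed at r = 5750 km: v_c = √(μ/r) = 1.3600 km/s.
Transfer-orbit speed at the same r (vis-viva, a = a_t): v_t = √[μ(2/r − 1/a_t)] = 1.6142 km/s.
Δv₁ = |v_t − v_c| = |1.6142 − 1.3600| = 0.2542 km/s.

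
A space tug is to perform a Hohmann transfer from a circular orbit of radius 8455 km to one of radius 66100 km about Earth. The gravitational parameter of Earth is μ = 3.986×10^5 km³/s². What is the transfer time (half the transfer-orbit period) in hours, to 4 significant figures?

The Hohmann ellipse has a_t = (r₁ + r₂)/2 = 37277.5 km.
Transfer time t = π√(a_t³/μ) = π√((37277.5)³ / 3.986×10^5) = 35814 s.
Converting: 35814 s ÷ 3600 s/hour = 9.948 hours.

t = 9.948 hours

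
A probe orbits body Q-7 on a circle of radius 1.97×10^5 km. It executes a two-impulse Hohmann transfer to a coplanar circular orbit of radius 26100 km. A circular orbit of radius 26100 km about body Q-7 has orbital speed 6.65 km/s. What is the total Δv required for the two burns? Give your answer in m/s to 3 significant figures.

Δv = 3440 m/s

From the circular-orbit relation v² = μ/r at r = 26100 km: μ = v²r = (6.65)² × 26100 = 1.15421×10^6 km³/s².
Semi-major axis of the transfer orbit: a_t = (1.970×10^5 + 26100)/2 = 1.1155×10^5 km.
At r₁ the circular-orbit speed is v₁ = √(μ/r₁) = 2.421 km/s.
On the transfer ellipse at r₁, vis-viva equation gives v_a = √[μ(2/r₁ − 1/a_t)] = 1.171 km/s.
First burn Δv₁ = |v_a − v₁| = 1.250 km/s.
At r₂, v₂ = √(μ/r₂) = 6.650 km/s.
Transfer-orbit speed at r₂: v_p = √[μ(2/r₂ − 1/a_t)] = 8.837 km/s.
Second burn Δv₂ = |v₂ − v_p| = 2.187 km/s.
Δv = Δv₁ + Δv₂ = 1.250 + 2.187 = 3.437 km/s.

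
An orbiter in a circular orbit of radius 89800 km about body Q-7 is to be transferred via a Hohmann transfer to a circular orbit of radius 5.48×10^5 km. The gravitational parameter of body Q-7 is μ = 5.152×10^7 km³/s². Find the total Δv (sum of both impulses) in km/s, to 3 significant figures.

Semi-major axis of the transfer orbit: a_t = (89800 + 5.480×10^5)/2 = 3.189×10^5 km.
At r₁ the circular-orbit speed is v₁ = √(μ/r₁) = 23.9524 km/s.
On the transfer ellipse at r₁, v² = μ(2/r − 1/a) gives v_p = √[μ(2/r₁ − 1/a_t)] = 31.3988 km/s.
First burn Δv₁ = |v_p − v₁| = 7.446 km/s.
Circular speed at r₂: v₂ = √(μ/r₂) = 9.696 km/s.
Transfer-orbit speed at r₂: v_a = √[μ(2/r₂ − 1/a_t)] = 5.145 km/s.
Second burn Δv₂ = |v₂ − v_a| = 4.551 km/s.
Δv = Δv₁ + Δv₂ = 7.446 + 4.551 = 12.00 km/s.

Δv = 12.0 km/s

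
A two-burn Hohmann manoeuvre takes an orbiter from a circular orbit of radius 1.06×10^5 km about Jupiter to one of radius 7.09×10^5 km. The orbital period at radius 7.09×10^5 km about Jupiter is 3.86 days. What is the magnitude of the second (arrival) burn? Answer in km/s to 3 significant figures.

Δv₂ = 6.54 km/s

From Kepler's third law T² = 4π²r³/μ at r = 7.09×10^5 km, T = 3.86 days = 3.86 × 86400 s = 3.33504×10^5 s: μ = 4π²r³/T² = 1.26502×10^8 km³/s².
Transfer-ellipse semi-major axis a_t = (r₁ + r₂)/2 = (1.060×10^5 + 7.090×10^5)/2 = 4.075×10^5 km.
On the circular orbit at r = 7.090×10^5 km, v_c = √(μ/r) = 13.3575 km/s.
Vis-viva on the transfer ellipse at r = 7.090×10^5 km gives v_t = √[μ(2/r − 1/a_t)] = 6.81262 km/s.
Δv₂ = |v_t − v_c| = |6.81262 − 13.3575| = 6.545 km/s.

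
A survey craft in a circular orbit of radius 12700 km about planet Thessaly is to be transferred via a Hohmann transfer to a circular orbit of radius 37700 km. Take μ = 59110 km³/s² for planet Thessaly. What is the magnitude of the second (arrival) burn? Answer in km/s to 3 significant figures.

Δv₂ = 0.363 km/s

Transfer-ellipse semi-major axis a_t = (r₁ + r₂)/2 = (12700 + 37700)/2 = 25200 km.
On the circular orbit at r = 37700 km, v_c = √(μ/r) = 1.25216 km/s.
Transfer-orbit speed at the same r (vis-viva, a = a_t): v_t = √[μ(2/r − 1/a_t)] = 0.888917 km/s.
Δv₂ = |v_t − v_c| = |0.888917 − 1.25216| = 0.3632 km/s.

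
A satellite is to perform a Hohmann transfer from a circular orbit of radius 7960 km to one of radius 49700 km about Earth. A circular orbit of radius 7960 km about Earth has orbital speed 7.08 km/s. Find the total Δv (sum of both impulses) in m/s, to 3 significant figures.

Δv = 3560 m/s

From the circular-orbit relation v² = μ/r at r = 7960 km: μ = v²r = (7.08)² × 7960 = 3.99006×10^5 km³/s².
Transfer-ellipse semi-major axis a_t = (r₁ + r₂)/2 = (7960 + 49700)/2 = 28830 km.
Circular speed at r₁: v₁ = √(μ/r₁) = √(3.99006×10^5/7960) = 7.08000 km/s.
Transfer-orbit speed at r₁ (vis-viva equation): v_p = √[μ(2/r₁ − 1/a_t)] = 9.29585 km/s.
First burn Δv₁ = |v_p − v₁| = 2.21585 km/s.
Circular speed at r₂: v₂ = √(μ/r₂) = 2.83342 km/s.
Transfer-orbit speed at r₂: v_a = √[μ(2/r₂ − 1/a_t)] = 1.48883 km/s.
Second burn Δv₂ = |v₂ − v_a| = 1.34459 km/s.
Δv = Δv₁ + Δv₂ = 2.21585 + 1.34459 = 3.560 km/s.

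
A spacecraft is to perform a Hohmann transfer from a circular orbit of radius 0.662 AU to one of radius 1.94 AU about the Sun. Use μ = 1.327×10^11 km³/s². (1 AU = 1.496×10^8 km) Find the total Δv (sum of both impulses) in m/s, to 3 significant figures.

Δv = 14200 m/s

In km: r₁ = 0.662 × 1.496×10^8 = 9.90352×10^7 km; r₂ = 1.94 × 1.496×10^8 = 2.90224×10^8 km.
Semi-major axis of the transfer orbit: a_t = (9.90352×10^7 + 2.90224×10^8)/2 = 1.946296×10^8 km.
Circular speed at r₁: v₁ = √(μ/r₁) = √(1.327×10^11/9.90352×10^7) = 36.6050 km/s.
On the transfer ellipse at r₁, v² = μ(2/r − 1/a) gives v_p = √[μ(2/r₁ − 1/a_t)] = 44.6995 km/s.
First burn Δv₁ = |v_p − v₁| = 8.0945 km/s.
At r₂, v₂ = √(μ/r₂) = 21.3830 km/s.
Transfer-orbit speed at r₂: v_a = √[μ(2/r₂ − 1/a_t)] = 15.2531 km/s.
Second burn Δv₂ = |v₂ − v_a| = 6.1299 km/s.
Total Δv = Δv₁ + Δv₂ = 14.22 km/s.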